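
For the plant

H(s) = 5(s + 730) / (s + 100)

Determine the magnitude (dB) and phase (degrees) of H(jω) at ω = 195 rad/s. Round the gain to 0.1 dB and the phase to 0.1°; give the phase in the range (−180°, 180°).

24.7 dB, -47.9°

At s = jω = j195:
zero (s+730): 730 + j195 → |·| = √(730²+195²) = √570925 ≈ 755.6, ∠ = arctan(195/730) ≈ 14.96°
pole (s+100): 100 + j195 → |·| = √(100²+195²) = √48025 ≈ 219.15, ∠ = arctan(195/100) ≈ 62.85°
|H| = 5 · 755.6 / 219.15 ≈ 17.239
Gain = 20 log₁₀(17.239) ≈ 24.73 dB
∠H = 14.96° − 62.85° = -47.89°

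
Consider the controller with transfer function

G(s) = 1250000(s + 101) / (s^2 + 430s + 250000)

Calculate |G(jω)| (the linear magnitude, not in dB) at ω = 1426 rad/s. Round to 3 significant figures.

At s = jω = j1426:
zero (s+101): 101 + j1426 → |·| = √(101²+1426²) = √2043677 ≈ 1429.6, ∠ = arctan(1426/101) ≈ 85.95°
quadratic: (j1426)² + 430·j1426 + 250000 = -1783476 + j613180 → |·| ≈ 1.8859e+06, ∠ ≈ 161.03°
|G| = 1250000 · 1429.6 / 1.8859e+06 ≈ 947.56

948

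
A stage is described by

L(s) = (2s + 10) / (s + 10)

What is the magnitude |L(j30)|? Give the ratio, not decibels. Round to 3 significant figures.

Substitute s = j30:
Numerator: 2(j30) + 10 = 10 + j60
Denominator: (j30) + 10 = 10 + j30
|N| = √(10² + 60²) ≈ 60.828, ∠N ≈ 80.54°
|D| = √(10² + 30²) ≈ 31.623, ∠D ≈ 71.57°
|L| = 60.828 / 31.623 ≈ 1.9235

1.92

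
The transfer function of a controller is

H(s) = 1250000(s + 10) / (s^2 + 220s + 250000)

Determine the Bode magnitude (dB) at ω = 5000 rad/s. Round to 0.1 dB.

48.0 dB

At s = jω = j5000:
zero (s+10): 10 + j5000 → |·| = √(10²+5000²) = √25000100 ≈ 5000, ∠ = arctan(5000/10) ≈ 89.89°
quadratic: (j5000)² + 220·j5000 + 250000 = -24750000 + j1100000 → |·| ≈ 2.4774e+07, ∠ ≈ 177.46°
|H| = 1250000 · 5000 / 2.4774e+07 ≈ 252.28
Gain = 20 log₁₀(252.28) ≈ 48.04 dB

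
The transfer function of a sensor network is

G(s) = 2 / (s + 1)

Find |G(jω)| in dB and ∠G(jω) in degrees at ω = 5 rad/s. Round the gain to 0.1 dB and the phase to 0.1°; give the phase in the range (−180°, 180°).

At s = jω = j5:
pole (s+1): 1 + j5 → |·| = √(1²+5²) = √26 ≈ 5.099, ∠ = arctan(5/1) ≈ 78.69°
|G| = 2 / 5.099 ≈ 0.39223
Gain = 20 log₁₀(0.39223) ≈ -8.13 dB
∠G = 0.00° − 78.69° = -78.69°

-8.1 dB, -78.7°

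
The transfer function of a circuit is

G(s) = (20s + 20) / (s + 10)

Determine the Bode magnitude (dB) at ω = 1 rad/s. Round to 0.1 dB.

9.0 dB

Substitute s = j1:
Numerator: 20(j1) + 20 = 20 + j20
Denominator: (j1) + 10 = 10 + j1
|N| = √(20² + 20²) ≈ 28.284, ∠N ≈ 45.00°
|D| = √(10² + 1²) ≈ 10.05, ∠D ≈ 5.71°
|G| = 28.284 / 10.05 ≈ 2.8143
Gain = 20 log₁₀(2.8143) ≈ 8.99 dB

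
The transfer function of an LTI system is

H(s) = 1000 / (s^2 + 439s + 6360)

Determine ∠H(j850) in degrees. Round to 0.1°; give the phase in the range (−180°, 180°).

-152.5°

Substitute s = j850:
Numerator: 1000 = 1000 + j0
Denominator: (j850)^2 + 439(j850) + 6360 = -716140 + j373150
|N| = √(1000² + 0²) ≈ 1000, ∠N ≈ 0.00°
|D| = √(716140² + 373150²) ≈ 8.0753e+05, ∠D ≈ 152.48°
∠H = 0.00° − 152.48° = -152.48°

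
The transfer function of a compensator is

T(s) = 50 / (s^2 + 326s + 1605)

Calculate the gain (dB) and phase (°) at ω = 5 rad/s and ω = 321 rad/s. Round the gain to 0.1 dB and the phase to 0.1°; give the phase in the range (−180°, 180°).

ω = 5: -33.1 dB, -45.9°; ω = 321: -69.3 dB, -134.1°

Substitute s = j5:
Numerator: 50 = 50 + j0
Denominator: (j5)^2 + 326(j5) + 1605 = 1580 + j1630
|N| = √(50² + 0²) ≈ 50, ∠N ≈ 0.00°
|D| = √(1580² + 1630²) ≈ 2270.1, ∠D ≈ 45.89°
|T| = 50 / 2270.1 ≈ 0.022025
Gain = 20 log₁₀(0.022025) ≈ -33.14 dB
∠T = 0.00° − 45.89° = -45.89°

Substitute s = j321:
Numerator: 50 = 50 + j0
Denominator: (j321)^2 + 326(j321) + 1605 = -101436 + j104646
|N| = √(50² + 0²) ≈ 50, ∠N ≈ 0.00°
|D| = √(101436² + 104646²) ≈ 1.4574e+05, ∠D ≈ 134.11°
|T| = 50 / 1.4574e+05 ≈ 0.00034308
Gain = 20 log₁₀(0.00034308) ≈ -69.29 dB
∠T = 0.00° − 134.11° = -134.11°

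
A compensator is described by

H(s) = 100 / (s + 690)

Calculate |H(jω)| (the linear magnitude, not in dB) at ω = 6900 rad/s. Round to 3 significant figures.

0.0144

At s = jω = j6900:
pole (s+690): 690 + j6900 → |·| = √(690²+6900²) = √48086100 ≈ 6934.4, ∠ = arctan(6900/690) ≈ 84.29°
|H| = 100 / 6934.4 ≈ 0.014421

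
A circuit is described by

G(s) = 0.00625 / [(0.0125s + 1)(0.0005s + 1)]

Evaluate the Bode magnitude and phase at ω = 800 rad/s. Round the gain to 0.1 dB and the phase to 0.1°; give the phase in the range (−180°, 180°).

-64.8 dB, -106.1°

At ω = 800 rad/s:
pole (1 + j800·0.0125) = 1 + j10 → |·| ≈ 10.05, ∠ ≈ 84.29°
pole (1 + j800·0.0005) = 1 + j0.4 → |·| ≈ 1.077, ∠ ≈ 21.80°
|G| = 0.00625 · 1 / (10.05 · 1.077) ≈ 0.00057743
Gain = 20 log₁₀(0.00057743) ≈ -64.77 dB
∠G = (0°) − (84.29° + 21.80°) = -106.09°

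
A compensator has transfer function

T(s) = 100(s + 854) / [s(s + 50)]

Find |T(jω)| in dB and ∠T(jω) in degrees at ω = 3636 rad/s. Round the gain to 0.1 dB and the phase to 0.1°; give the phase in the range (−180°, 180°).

At s = jω = j3636:
zero (s+854): 854 + j3636 → |·| = √(854²+3636²) = √13949812 ≈ 3734.9, ∠ = arctan(3636/854) ≈ 76.78°
pole (s+50): 50 + j3636 → |·| = √(50²+3636²) = √13222996 ≈ 3636.3, ∠ = arctan(3636/50) ≈ 89.21°
pole at origin: |s| = 3636, ∠ = 90.00° (in denominator)
|T| = 100 · 3734.9 / 1.3222e+07 ≈ 0.028248
Gain = 20 log₁₀(0.028248) ≈ -30.98 dB
∠T = 76.78° − 179.21° = -102.43°

-31.0 dB, -102.4°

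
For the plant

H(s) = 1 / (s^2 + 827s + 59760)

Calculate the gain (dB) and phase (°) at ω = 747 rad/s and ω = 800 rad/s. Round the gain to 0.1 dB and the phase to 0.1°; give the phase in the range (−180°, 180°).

Substitute s = j747:
Numerator: 1 = 1 + j0
Denominator: (j747)^2 + 827(j747) + 59760 = -498249 + j617769
|N| = √(1² + 0²) ≈ 1, ∠N ≈ 0.00°
|D| = √(498249² + 617769²) ≈ 7.9366e+05, ∠D ≈ 128.89°
|H| = 1 / 7.9366e+05 ≈ 1.26e-06
Gain = 20 log₁₀(1.26e-06) ≈ -117.99 dB
∠H = 0.00° − 128.89° = -128.89°

Substitute s = j800:
Numerator: 1 = 1 + j0
Denominator: (j800)^2 + 827(j800) + 59760 = -580240 + j661600
|N| = √(1² + 0²) ≈ 1, ∠N ≈ 0.00°
|D| = √(580240² + 661600²) ≈ 8.8e+05, ∠D ≈ 131.25°
|H| = 1 / 8.8e+05 ≈ 1.1364e-06
Gain = 20 log₁₀(1.1364e-06) ≈ -118.89 dB
∠H = 0.00° − 131.25° = -131.25°

ω = 747: -118.0 dB, -128.9°; ω = 800: -118.9 dB, -131.3°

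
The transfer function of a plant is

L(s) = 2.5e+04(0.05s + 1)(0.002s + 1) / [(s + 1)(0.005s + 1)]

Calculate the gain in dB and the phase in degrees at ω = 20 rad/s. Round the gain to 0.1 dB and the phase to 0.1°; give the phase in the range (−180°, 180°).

64.9 dB, -45.6°

At ω = 20 rad/s:
zero (1 + j20·0.05) = 1 + j1 → |·| ≈ 1.4142, ∠ ≈ 45.00°
zero (1 + j20·0.002) = 1 + j0.04 → |·| ≈ 1.0008, ∠ ≈ 2.29°
pole (1 + j20·1) = 1 + j20 → |·| ≈ 20.025, ∠ ≈ 87.14°
pole (1 + j20·0.005) = 1 + j0.1 → |·| ≈ 1.005, ∠ ≈ 5.71°
|L| = 2.5e+04 · 1.4142 · 1.0008 / (20.025 · 1.005) ≈ 1758.2
Gain = 20 log₁₀(1758.2) ≈ 64.90 dB
∠L = (45.00° + 2.29°) − (87.14° + 5.71°) = -45.56°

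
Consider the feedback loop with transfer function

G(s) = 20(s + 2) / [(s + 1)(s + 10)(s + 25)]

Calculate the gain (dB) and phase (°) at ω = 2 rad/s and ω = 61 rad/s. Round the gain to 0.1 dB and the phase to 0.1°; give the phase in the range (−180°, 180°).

At s = jω = j2:
zero (s+2): 2 + j2 → |·| = √(2²+2²) = √8 ≈ 2.8284, ∠ = arctan(2/2) ≈ 45.00°
pole (s+1): 1 + j2 → |·| = √(1²+2²) = √5 ≈ 2.2361, ∠ = arctan(2/1) ≈ 63.43°
pole (s+10): 10 + j2 → |·| = √(10²+2²) = √104 ≈ 10.198, ∠ = arctan(2/10) ≈ 11.31°
pole (s+25): 25 + j2 → |·| = √(25²+2²) = √629 ≈ 25.08, ∠ = arctan(2/25) ≈ 4.57°
|G| = 20 · 2.8284 / 571.92 ≈ 0.098909
Gain = 20 log₁₀(0.098909) ≈ -20.10 dB
∠G = 45.00° − 79.31° = -34.31°

At s = jω = j61:
zero (s+2): 2 + j61 → |·| = √(2²+61²) = √3725 ≈ 61.033, ∠ = arctan(61/2) ≈ 88.12°
pole (s+1): 1 + j61 → |·| = √(1²+61²) = √3722 ≈ 61.008, ∠ = arctan(61/1) ≈ 89.06°
pole (s+10): 10 + j61 → |·| = √(10²+61²) = √3821 ≈ 61.814, ∠ = arctan(61/10) ≈ 80.69°
pole (s+25): 25 + j61 → |·| = √(25²+61²) = √4346 ≈ 65.924, ∠ = arctan(61/25) ≈ 67.71°
|G| = 20 · 61.033 / 2.4861e+05 ≈ 0.0049099
Gain = 20 log₁₀(0.0049099) ≈ -46.18 dB
∠G = 88.12° − 237.46° = -149.34°

ω = 2: -20.1 dB, -34.3°; ω = 61: -46.2 dB, -149.3°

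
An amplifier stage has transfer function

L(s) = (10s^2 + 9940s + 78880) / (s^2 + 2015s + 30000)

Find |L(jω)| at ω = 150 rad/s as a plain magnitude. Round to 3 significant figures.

4.96

Substitute s = j150:
Numerator: 10(j150)^2 + 9940(j150) + 78880 = -146120 + j1491000
Denominator: (j150)^2 + 2015(j150) + 30000 = 7500 + j302250
|N| = √(146120² + 1491000²) ≈ 1.4981e+06, ∠N ≈ 95.60°
|D| = √(7500² + 302250²) ≈ 3.0234e+05, ∠D ≈ 88.58°
|L| = 1.4981e+06 / 3.0234e+05 ≈ 4.955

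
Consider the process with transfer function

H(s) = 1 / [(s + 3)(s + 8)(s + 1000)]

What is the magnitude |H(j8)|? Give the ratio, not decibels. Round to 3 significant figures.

1.03e-05

At s = jω = j8:
pole (s+3): 3 + j8 → |·| = √(3²+8²) = √73 ≈ 8.544, ∠ = arctan(8/3) ≈ 69.44°
pole (s+8): 8 + j8 → |·| = √(8²+8²) = √128 ≈ 11.314, ∠ = arctan(8/8) ≈ 45.00°
pole (s+1000): 1000 + j8 → |·| = √(1000²+8²) = √1000064 ≈ 1000, ∠ = arctan(8/1000) ≈ 0.46°
|H| = 1 / 96667 ≈ 1.0345e-05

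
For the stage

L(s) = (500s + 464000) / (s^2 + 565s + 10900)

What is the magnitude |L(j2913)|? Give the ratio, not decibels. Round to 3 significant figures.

Substitute s = j2913:
Numerator: 500(j2913) + 464000 = 464000 + j1456500
Denominator: (j2913)^2 + 565(j2913) + 10900 = -8474669 + j1645845
|N| = √(464000² + 1456500²) ≈ 1.5286e+06, ∠N ≈ 72.33°
|D| = √(8474669² + 1645845²) ≈ 8.633e+06, ∠D ≈ 169.01°
|L| = 1.5286e+06 / 8.633e+06 ≈ 0.17706

0.177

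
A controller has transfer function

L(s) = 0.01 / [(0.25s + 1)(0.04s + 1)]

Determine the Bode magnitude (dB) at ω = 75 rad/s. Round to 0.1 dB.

At ω = 75 rad/s:
pole (1 + j75·0.25) = 1 + j18.75 → |·| ≈ 18.777, ∠ ≈ 86.95°
pole (1 + j75·0.04) = 1 + j3 → |·| ≈ 3.1623, ∠ ≈ 71.57°
|L| = 0.01 · 1 / (18.777 · 3.1623) ≈ 0.00016841
Gain = 20 log₁₀(0.00016841) ≈ -75.47 dB

-75.5 dB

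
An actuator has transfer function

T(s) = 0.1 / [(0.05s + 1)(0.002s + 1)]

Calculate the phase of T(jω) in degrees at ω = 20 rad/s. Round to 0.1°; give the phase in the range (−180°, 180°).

-47.3°

At ω = 20 rad/s:
pole (1 + j20·0.05) = 1 + j1 → |·| ≈ 1.4142, ∠ ≈ 45.00°
pole (1 + j20·0.002) = 1 + j0.04 → |·| ≈ 1.0008, ∠ ≈ 2.29°
∠T = (0°) − (45.00° + 2.29°) = -47.29°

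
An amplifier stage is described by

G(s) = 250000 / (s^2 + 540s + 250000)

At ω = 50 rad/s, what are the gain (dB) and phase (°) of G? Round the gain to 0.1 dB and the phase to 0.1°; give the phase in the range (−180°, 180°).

0.0 dB, -6.2°

At s = jω = j50:
quadratic: (j50)² + 540·j50 + 250000 = 247500 + j27000 → |·| ≈ 2.4897e+05, ∠ ≈ 6.23°
|G| = 250000 / 2.4897e+05 ≈ 1.0041
Gain = 20 log₁₀(1.0041) ≈ 0.04 dB
∠G = 0.00° − 6.23° = -6.23°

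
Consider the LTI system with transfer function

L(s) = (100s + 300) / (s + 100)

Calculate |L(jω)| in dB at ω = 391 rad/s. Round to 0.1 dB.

39.7 dB

Substitute s = j391:
Numerator: 100(j391) + 300 = 300 + j39100
Denominator: (j391) + 100 = 100 + j391
|N| = √(300² + 39100²) ≈ 39101, ∠N ≈ 89.56°
|D| = √(100² + 391²) ≈ 403.59, ∠D ≈ 75.65°
|L| = 39101 / 403.59 ≈ 96.883
Gain = 20 log₁₀(96.883) ≈ 39.72 dB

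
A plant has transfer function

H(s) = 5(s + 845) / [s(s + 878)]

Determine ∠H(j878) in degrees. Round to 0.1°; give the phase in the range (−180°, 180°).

At s = jω = j878:
zero (s+845): 845 + j878 → |·| = √(845²+878²) = √1484909 ≈ 1218.6, ∠ = arctan(878/845) ≈ 46.10°
pole (s+878): 878 + j878 → |·| = √(878²+878²) = √1541768 ≈ 1241.7, ∠ = arctan(878/878) ≈ 45.00°
pole at origin: |s| = 878, ∠ = 90.00° (in denominator)
∠H = 46.10° − 135.00° = -88.90°

-88.9°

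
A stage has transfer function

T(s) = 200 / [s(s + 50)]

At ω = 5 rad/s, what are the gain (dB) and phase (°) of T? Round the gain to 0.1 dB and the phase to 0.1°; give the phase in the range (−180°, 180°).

-2.0 dB, -95.7°

At s = jω = j5:
pole (s+50): 50 + j5 → |·| = √(50²+5²) = √2525 ≈ 50.249, ∠ = arctan(5/50) ≈ 5.71°
pole at origin: |s| = 5, ∠ = 90.00° (in denominator)
|T| = 200 / 251.25 ≈ 0.79602
Gain = 20 log₁₀(0.79602) ≈ -1.98 dB
∠T = 0.00° − 95.71° = -95.71°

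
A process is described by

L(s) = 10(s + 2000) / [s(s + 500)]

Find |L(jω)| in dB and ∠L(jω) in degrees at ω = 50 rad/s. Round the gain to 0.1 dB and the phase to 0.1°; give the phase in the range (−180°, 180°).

At s = jω = j50:
zero (s+2000): 2000 + j50 → |·| = √(2000²+50²) = √4002500 ≈ 2000.6, ∠ = arctan(50/2000) ≈ 1.43°
pole (s+500): 500 + j50 → |·| = √(500²+50²) = √252500 ≈ 502.49, ∠ = arctan(50/500) ≈ 5.71°
pole at origin: |s| = 50, ∠ = 90.00° (in denominator)
|L| = 10 · 2000.6 / 25124 ≈ 0.79629
Gain = 20 log₁₀(0.79629) ≈ -1.98 dB
∠L = 1.43° − 95.71° = -94.28°

-2.0 dB, -94.3°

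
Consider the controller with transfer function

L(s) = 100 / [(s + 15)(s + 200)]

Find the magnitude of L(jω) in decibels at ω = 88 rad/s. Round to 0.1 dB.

At s = jω = j88:
pole (s+15): 15 + j88 → |·| = √(15²+88²) = √7969 ≈ 89.269, ∠ = arctan(88/15) ≈ 80.33°
pole (s+200): 200 + j88 → |·| = √(200²+88²) = √47744 ≈ 218.5, ∠ = arctan(88/200) ≈ 23.75°
|L| = 100 / 19505 ≈ 0.0051269
Gain = 20 log₁₀(0.0051269) ≈ -45.80 dB

-45.8 dB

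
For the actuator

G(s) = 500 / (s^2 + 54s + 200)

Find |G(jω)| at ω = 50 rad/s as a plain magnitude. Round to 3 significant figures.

0.141

Substitute s = j50:
Numerator: 500 = 500 + j0
Denominator: (j50)^2 + 54(j50) + 200 = -2300 + j2700
|N| = √(500² + 0²) ≈ 500, ∠N ≈ 0.00°
|D| = √(2300² + 2700²) ≈ 3546.8, ∠D ≈ 130.43°
|G| = 500 / 3546.8 ≈ 0.14097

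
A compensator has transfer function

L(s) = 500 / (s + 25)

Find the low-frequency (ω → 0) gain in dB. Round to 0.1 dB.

26.0 dB

L(0) = 500 / (25) = 20
20 log₁₀(20) ≈ 26.02 dB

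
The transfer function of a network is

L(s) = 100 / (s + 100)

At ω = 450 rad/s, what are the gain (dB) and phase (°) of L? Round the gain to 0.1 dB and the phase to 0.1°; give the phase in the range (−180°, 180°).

At s = jω = j450:
pole (s+100): 100 + j450 → |·| = √(100²+450²) = √212500 ≈ 460.98, ∠ = arctan(450/100) ≈ 77.47°
|L| = 100 / 460.98 ≈ 0.21693
Gain = 20 log₁₀(0.21693) ≈ -13.27 dB
∠L = 0.00° − 77.47° = -77.47°

-13.3 dB, -77.5°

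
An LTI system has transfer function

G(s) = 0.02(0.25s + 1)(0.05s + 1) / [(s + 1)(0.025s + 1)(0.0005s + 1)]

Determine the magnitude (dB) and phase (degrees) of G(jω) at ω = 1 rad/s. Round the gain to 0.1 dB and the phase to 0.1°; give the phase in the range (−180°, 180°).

At ω = 1 rad/s:
zero (1 + j1·0.25) = 1 + j0.25 → |·| ≈ 1.0308, ∠ ≈ 14.04°
zero (1 + j1·0.05) = 1 + j0.05 → |·| ≈ 1.0012, ∠ ≈ 2.86°
pole (1 + j1·1) = 1 + j1 → |·| ≈ 1.4142, ∠ ≈ 45.00°
pole (1 + j1·0.025) = 1 + j0.025 → |·| ≈ 1.0003, ∠ ≈ 1.43°
pole (1 + j1·0.0005) = 1 + j0.0005 → |·| ≈ 1, ∠ ≈ 0.03°
|G| = 0.02 · 1.0308 · 1.0012 / (1.4142 · 1.0003 · 1) ≈ 0.014591
Gain = 20 log₁₀(0.014591) ≈ -36.72 dB
∠G = (14.04° + 2.86°) − (45.00° + 1.43° + 0.03°) = -29.56°

-36.7 dB, -29.6°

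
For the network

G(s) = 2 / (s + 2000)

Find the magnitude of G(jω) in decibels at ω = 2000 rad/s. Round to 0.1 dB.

-63.0 dB

At s = jω = j2000:
pole (s+2000): 2000 + j2000 → |·| = √(2000²+2000²) = √8000000 ≈ 2828.4, ∠ = arctan(2000/2000) ≈ 45.00°
|G| = 2 / 2828.4 ≈ 0.00070711
Gain = 20 log₁₀(0.00070711) ≈ -63.01 dB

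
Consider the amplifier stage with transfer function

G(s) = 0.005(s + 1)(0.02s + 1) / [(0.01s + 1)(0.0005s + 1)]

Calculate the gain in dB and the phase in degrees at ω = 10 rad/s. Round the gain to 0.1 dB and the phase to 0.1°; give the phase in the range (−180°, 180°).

-25.9 dB, 89.6°

At ω = 10 rad/s:
zero (1 + j10·1) = 1 + j10 → |·| ≈ 10.05, ∠ ≈ 84.29°
zero (1 + j10·0.02) = 1 + j0.2 → |·| ≈ 1.0198, ∠ ≈ 11.31°
pole (1 + j10·0.01) = 1 + j0.1 → |·| ≈ 1.005, ∠ ≈ 5.71°
pole (1 + j10·0.0005) = 1 + j0.005 → |·| ≈ 1, ∠ ≈ 0.29°
|G| = 0.005 · 10.05 · 1.0198 / (1.005 · 1) ≈ 0.05099
Gain = 20 log₁₀(0.05099) ≈ -25.85 dB
∠G = (84.29° + 11.31°) − (5.71° + 0.29°) = 89.60°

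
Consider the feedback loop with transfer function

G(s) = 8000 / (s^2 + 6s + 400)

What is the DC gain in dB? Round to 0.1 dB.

G(0) = 8000 / 400 = 20
20 log₁₀(20) ≈ 26.02 dB

26.0 dB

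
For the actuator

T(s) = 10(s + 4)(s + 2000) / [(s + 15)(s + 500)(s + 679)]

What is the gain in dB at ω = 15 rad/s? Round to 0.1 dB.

At s = jω = j15:
zero (s+4): 4 + j15 → |·| = √(4²+15²) = √241 ≈ 15.524, ∠ = arctan(15/4) ≈ 75.07°
zero (s+2000): 2000 + j15 → |·| = √(2000²+15²) = √4000225 ≈ 2000.1, ∠ = arctan(15/2000) ≈ 0.43°
pole (s+15): 15 + j15 → |·| = √(15²+15²) = √450 ≈ 21.213, ∠ = arctan(15/15) ≈ 45.00°
pole (s+500): 500 + j15 → |·| = √(500²+15²) = √250225 ≈ 500.22, ∠ = arctan(15/500) ≈ 1.72°
pole (s+679): 679 + j15 → |·| = √(679²+15²) = √461266 ≈ 679.17, ∠ = arctan(15/679) ≈ 1.27°
|T| = 10 · 31050 / 7.2068e+06 ≈ 0.043084
Gain = 20 log₁₀(0.043084) ≈ -27.31 dB

-27.3 dB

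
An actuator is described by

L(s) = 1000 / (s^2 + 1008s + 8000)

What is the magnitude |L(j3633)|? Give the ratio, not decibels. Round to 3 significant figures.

Substitute s = j3633:
Numerator: 1000 = 1000 + j0
Denominator: (j3633)^2 + 1008(j3633) + 8000 = -13190689 + j3662064
|N| = √(1000² + 0²) ≈ 1000, ∠N ≈ 0.00°
|D| = √(13190689² + 3662064²) ≈ 1.369e+07, ∠D ≈ 164.48°
|L| = 1000 / 1.369e+07 ≈ 7.3046e-05

7.30e-05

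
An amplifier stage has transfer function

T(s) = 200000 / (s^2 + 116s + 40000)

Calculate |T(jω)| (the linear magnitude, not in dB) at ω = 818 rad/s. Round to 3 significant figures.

0.314

At s = jω = j818:
quadratic: (j818)² + 116·j818 + 40000 = -629124 + j94888 → |·| ≈ 6.3624e+05, ∠ ≈ 171.42°
|T| = 200000 / 6.3624e+05 ≈ 0.31435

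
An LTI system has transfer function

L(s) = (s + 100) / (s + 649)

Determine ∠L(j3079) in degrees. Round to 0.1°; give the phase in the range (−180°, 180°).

10.0°

Substitute s = j3079:
Numerator: (j3079) + 100 = 100 + j3079
Denominator: (j3079) + 649 = 649 + j3079
|N| = √(100² + 3079²) ≈ 3080.6, ∠N ≈ 88.14°
|D| = √(649² + 3079²) ≈ 3146.7, ∠D ≈ 78.10°
∠L = 88.14° − 78.10° = 10.04°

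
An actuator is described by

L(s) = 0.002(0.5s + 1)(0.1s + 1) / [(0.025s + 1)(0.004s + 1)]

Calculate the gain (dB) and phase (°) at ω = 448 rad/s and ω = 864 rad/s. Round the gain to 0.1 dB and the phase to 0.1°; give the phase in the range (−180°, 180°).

At ω = 448 rad/s:
zero (1 + j448·0.5) = 1 + j224 → |·| ≈ 224, ∠ ≈ 89.74°
zero (1 + j448·0.1) = 1 + j44.8 → |·| ≈ 44.811, ∠ ≈ 88.72°
pole (1 + j448·0.025) = 1 + j11.2 → |·| ≈ 11.245, ∠ ≈ 84.90°
pole (1 + j448·0.004) = 1 + j1.792 → |·| ≈ 2.0521, ∠ ≈ 60.84°
|L| = 0.002 · 224 · 44.811 / (11.245 · 2.0521) ≈ 0.86997
Gain = 20 log₁₀(0.86997) ≈ -1.21 dB
∠L = (89.74° + 88.72°) − (84.90° + 60.84°) = 32.72°

At ω = 864 rad/s:
zero (1 + j864·0.5) = 1 + j432 → |·| ≈ 432, ∠ ≈ 89.87°
zero (1 + j864·0.1) = 1 + j86.4 → |·| ≈ 86.406, ∠ ≈ 89.34°
pole (1 + j864·0.025) = 1 + j21.6 → |·| ≈ 21.623, ∠ ≈ 87.35°
pole (1 + j864·0.004) = 1 + j3.456 → |·| ≈ 3.5978, ∠ ≈ 73.86°
|L| = 0.002 · 432 · 86.406 / (21.623 · 3.5978) ≈ 0.95963
Gain = 20 log₁₀(0.95963) ≈ -0.36 dB
∠L = (89.87° + 89.34°) − (87.35° + 73.86°) = 18.00°

ω = 448: -1.2 dB, 32.7°; ω = 864: -0.4 dB, 18.0°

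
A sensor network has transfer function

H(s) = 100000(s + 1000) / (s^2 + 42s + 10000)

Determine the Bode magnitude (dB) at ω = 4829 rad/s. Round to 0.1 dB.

26.5 dB

At s = jω = j4829:
zero (s+1000): 1000 + j4829 → |·| = √(1000²+4829²) = √24319241 ≈ 4931.5, ∠ = arctan(4829/1000) ≈ 78.30°
quadratic: (j4829)² + 42·j4829 + 10000 = -23309241 + j202818 → |·| ≈ 2.331e+07, ∠ ≈ 179.50°
|H| = 100000 · 4931.5 / 2.331e+07 ≈ 21.156
Gain = 20 log₁₀(21.156) ≈ 26.51 dB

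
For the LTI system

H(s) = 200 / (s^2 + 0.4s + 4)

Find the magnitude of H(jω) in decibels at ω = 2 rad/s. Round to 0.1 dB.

At s = jω = j2:
quadratic: (j2)² + 0.4·j2 + 4 = 0 + j0.8 → |·| ≈ 0.8, ∠ ≈ 90.00°
|H| = 200 / 0.8 ≈ 250
Gain = 20 log₁₀(250) ≈ 47.96 dB

48.0 dB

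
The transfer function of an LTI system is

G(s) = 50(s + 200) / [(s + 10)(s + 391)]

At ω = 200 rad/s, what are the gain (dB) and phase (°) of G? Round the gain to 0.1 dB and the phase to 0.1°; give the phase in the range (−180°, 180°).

-15.9 dB, -69.2°

At s = jω = j200:
zero (s+200): 200 + j200 → |·| = √(200²+200²) = √80000 ≈ 282.84, ∠ = arctan(200/200) ≈ 45.00°
pole (s+10): 10 + j200 → |·| = √(10²+200²) = √40100 ≈ 200.25, ∠ = arctan(200/10) ≈ 87.14°
pole (s+391): 391 + j200 → |·| = √(391²+200²) = √192881 ≈ 439.18, ∠ = arctan(200/391) ≈ 27.09°
|G| = 50 · 282.84 / 87946 ≈ 0.1608
Gain = 20 log₁₀(0.1608) ≈ -15.87 dB
∠G = 45.00° − 114.23° = -69.23°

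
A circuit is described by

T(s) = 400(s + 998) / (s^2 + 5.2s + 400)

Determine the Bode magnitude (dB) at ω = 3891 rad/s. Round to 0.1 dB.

At s = jω = j3891:
zero (s+998): 998 + j3891 → |·| = √(998²+3891²) = √16135885 ≈ 4016.9, ∠ = arctan(3891/998) ≈ 75.61°
quadratic: (j3891)² + 5.2·j3891 + 400 = -15139481 + j20233.2 → |·| ≈ 1.5139e+07, ∠ ≈ 179.92°
|T| = 400 · 4016.9 / 1.5139e+07 ≈ 0.10613
Gain = 20 log₁₀(0.10613) ≈ -19.48 dB

-19.5 dB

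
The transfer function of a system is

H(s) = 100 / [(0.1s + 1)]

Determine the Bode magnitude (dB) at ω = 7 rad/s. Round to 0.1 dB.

38.3 dB

At ω = 7 rad/s:
pole (1 + j7·0.1) = 1 + j0.7 → |·| ≈ 1.2207, ∠ ≈ 34.99°
|H| = 100 · 1 / (1.2207) ≈ 81.92
Gain = 20 log₁₀(81.92) ≈ 38.27 dB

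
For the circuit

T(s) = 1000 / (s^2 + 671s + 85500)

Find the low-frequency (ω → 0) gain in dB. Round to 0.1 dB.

-38.6 dB

T(0) = 1000 / 85500 ≈ 0.011696
20 log₁₀(0.011696) ≈ -38.64 dB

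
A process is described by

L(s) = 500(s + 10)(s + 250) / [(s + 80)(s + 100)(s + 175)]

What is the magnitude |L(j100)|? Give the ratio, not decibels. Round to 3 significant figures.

At s = jω = j100:
zero (s+10): 10 + j100 → |·| = √(10²+100²) = √10100 ≈ 100.5, ∠ = arctan(100/10) ≈ 84.29°
zero (s+250): 250 + j100 → |·| = √(250²+100²) = √72500 ≈ 269.26, ∠ = arctan(100/250) ≈ 21.80°
pole (s+80): 80 + j100 → |·| = √(80²+100²) = √16400 ≈ 128.06, ∠ = arctan(100/80) ≈ 51.34°
pole (s+100): 100 + j100 → |·| = √(100²+100²) = √20000 ≈ 141.42, ∠ = arctan(100/100) ≈ 45.00°
pole (s+175): 175 + j100 → |·| = √(175²+100²) = √40625 ≈ 201.56, ∠ = arctan(100/175) ≈ 29.74°
|L| = 500 · 27061 / 3.6503e+06 ≈ 3.7067

3.71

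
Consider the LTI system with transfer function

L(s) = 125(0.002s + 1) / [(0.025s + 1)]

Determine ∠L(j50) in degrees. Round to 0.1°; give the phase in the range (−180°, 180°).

At ω = 50 rad/s:
zero (1 + j50·0.002) = 1 + j0.1 → |·| ≈ 1.005, ∠ ≈ 5.71°
pole (1 + j50·0.025) = 1 + j1.25 → |·| ≈ 1.6008, ∠ ≈ 51.34°
∠L = (5.71°) − (51.34°) = -45.63°

-45.6°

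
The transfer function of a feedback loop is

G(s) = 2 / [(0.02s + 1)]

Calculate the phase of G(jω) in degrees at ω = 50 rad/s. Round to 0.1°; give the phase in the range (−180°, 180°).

At ω = 50 rad/s:
pole (1 + j50·0.02) = 1 + j1 → |·| ≈ 1.4142, ∠ ≈ 45.00°
∠G = (0°) − (45.00°) = -45.00°

-45.0°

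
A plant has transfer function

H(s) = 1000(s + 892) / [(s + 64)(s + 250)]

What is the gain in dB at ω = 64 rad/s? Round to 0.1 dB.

At s = jω = j64:
zero (s+892): 892 + j64 → |·| = √(892²+64²) = √799760 ≈ 894.29, ∠ = arctan(64/892) ≈ 4.10°
pole (s+64): 64 + j64 → |·| = √(64²+64²) = √8192 ≈ 90.51, ∠ = arctan(64/64) ≈ 45.00°
pole (s+250): 250 + j64 → |·| = √(250²+64²) = √66596 ≈ 258.06, ∠ = arctan(64/250) ≈ 14.36°
|H| = 1000 · 894.29 / 23357 ≈ 38.288
Gain = 20 log₁₀(38.288) ≈ 31.66 dB

31.7 dB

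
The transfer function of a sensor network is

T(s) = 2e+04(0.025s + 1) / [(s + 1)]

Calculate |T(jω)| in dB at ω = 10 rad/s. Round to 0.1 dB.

At ω = 10 rad/s:
zero (1 + j10·0.025) = 1 + j0.25 → |·| ≈ 1.0308, ∠ ≈ 14.04°
pole (1 + j10·1) = 1 + j10 → |·| ≈ 10.05, ∠ ≈ 84.29°
|T| = 2e+04 · 1.0308 / (10.05) ≈ 2051.3
Gain = 20 log₁₀(2051.3) ≈ 66.24 dB

66.2 dB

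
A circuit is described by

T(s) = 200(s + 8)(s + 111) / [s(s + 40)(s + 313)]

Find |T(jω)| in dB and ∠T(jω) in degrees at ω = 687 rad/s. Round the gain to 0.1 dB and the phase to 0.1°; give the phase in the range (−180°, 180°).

At s = jω = j687:
zero (s+8): 8 + j687 → |·| = √(8²+687²) = √472033 ≈ 687.05, ∠ = arctan(687/8) ≈ 89.33°
zero (s+111): 111 + j687 → |·| = √(111²+687²) = √484290 ≈ 695.91, ∠ = arctan(687/111) ≈ 80.82°
pole (s+40): 40 + j687 → |·| = √(40²+687²) = √473569 ≈ 688.16, ∠ = arctan(687/40) ≈ 86.67°
pole (s+313): 313 + j687 → |·| = √(313²+687²) = √569938 ≈ 754.94, ∠ = arctan(687/313) ≈ 65.51°
pole at origin: |s| = 687, ∠ = 90.00° (in denominator)
|T| = 200 · 4.7812e+05 / 3.5691e+08 ≈ 0.26792
Gain = 20 log₁₀(0.26792) ≈ -11.44 dB
∠T = 170.15° − 242.18° = -72.03°

-11.4 dB, -72.0°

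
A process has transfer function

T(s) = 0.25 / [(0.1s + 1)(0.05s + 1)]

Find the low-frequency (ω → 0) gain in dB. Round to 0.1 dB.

-12.0 dB

T(0) = 0.25 · 1 / 1 = 0.25
20 log₁₀(0.25) ≈ -12.04 dB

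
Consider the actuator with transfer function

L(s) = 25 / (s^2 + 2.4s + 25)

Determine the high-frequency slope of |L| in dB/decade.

Each pole contributes −20 dB/decade at high frequency; each zero contributes +20 dB/decade.
Net: 0 zero(s) − 2 pole(s) → -40 dB/decade.

-40 dB/decade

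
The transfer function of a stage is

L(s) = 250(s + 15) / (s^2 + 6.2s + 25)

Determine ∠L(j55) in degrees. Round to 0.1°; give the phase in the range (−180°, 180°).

-98.8°

At s = jω = j55:
zero (s+15): 15 + j55 → |·| = √(15²+55²) = √3250 ≈ 57.009, ∠ = arctan(55/15) ≈ 74.74°
quadratic: (j55)² + 6.2·j55 + 25 = -3000 + j341 → |·| ≈ 3019.3, ∠ ≈ 173.52°
∠L = 74.74° − 173.52° = -98.78°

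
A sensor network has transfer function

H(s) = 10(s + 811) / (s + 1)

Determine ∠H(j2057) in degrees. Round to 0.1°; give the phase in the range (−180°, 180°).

At s = jω = j2057:
zero (s+811): 811 + j2057 → |·| = √(811²+2057²) = √4888970 ≈ 2211.1, ∠ = arctan(2057/811) ≈ 68.48°
pole (s+1): 1 + j2057 → |·| = √(1²+2057²) = √4231250 ≈ 2057, ∠ = arctan(2057/1) ≈ 89.97°
∠H = 68.48° − 89.97° = -21.49°

-21.5°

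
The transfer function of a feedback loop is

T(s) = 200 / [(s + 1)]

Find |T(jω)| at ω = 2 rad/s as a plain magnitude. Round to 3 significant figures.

At ω = 2 rad/s:
pole (1 + j2·1) = 1 + j2 → |·| ≈ 2.2361, ∠ ≈ 63.43°
|T| = 200 · 1 / (2.2361) ≈ 89.441

89.4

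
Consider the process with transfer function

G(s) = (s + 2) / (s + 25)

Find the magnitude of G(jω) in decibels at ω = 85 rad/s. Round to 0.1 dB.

At s = jω = j85:
zero (s+2): 2 + j85 → |·| = √(2²+85²) = √7229 ≈ 85.024, ∠ = arctan(85/2) ≈ 88.65°
pole (s+25): 25 + j85 → |·| = √(25²+85²) = √7850 ≈ 88.6, ∠ = arctan(85/25) ≈ 73.61°
|G| = 1 · 85.024 / 88.6 ≈ 0.95964
Gain = 20 log₁₀(0.95964) ≈ -0.36 dB

-0.4 dB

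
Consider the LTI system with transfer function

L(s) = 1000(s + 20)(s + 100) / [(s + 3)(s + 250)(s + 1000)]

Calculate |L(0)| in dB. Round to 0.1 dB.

L(0) = 1000·20·100 / (3·250·1000) ≈ 2.6667
20 log₁₀(2.6667) ≈ 8.52 dB

8.5 dB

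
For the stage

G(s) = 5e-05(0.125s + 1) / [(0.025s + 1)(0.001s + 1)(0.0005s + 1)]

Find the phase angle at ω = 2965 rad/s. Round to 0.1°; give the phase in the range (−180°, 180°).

At ω = 2965 rad/s:
zero (1 + j2965·0.125) = 1 + j370.625 → |·| ≈ 370.63, ∠ ≈ 89.85°
pole (1 + j2965·0.025) = 1 + j74.125 → |·| ≈ 74.132, ∠ ≈ 89.23°
pole (1 + j2965·0.001) = 1 + j2.965 → |·| ≈ 3.1291, ∠ ≈ 71.36°
pole (1 + j2965·0.0005) = 1 + j1.4825 → |·| ≈ 1.7882, ∠ ≈ 56.00°
∠G = (89.85°) − (89.23° + 71.36° + 56.00°) = -126.74°

-126.7°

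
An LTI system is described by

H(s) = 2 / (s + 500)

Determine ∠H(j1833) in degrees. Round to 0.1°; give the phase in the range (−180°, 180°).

At s = jω = j1833:
pole (s+500): 500 + j1833 → |·| = √(500²+1833²) = √3609889 ≈ 1900, ∠ = arctan(1833/500) ≈ 74.74°
∠H = 0.00° − 74.74° = -74.74°

-74.7°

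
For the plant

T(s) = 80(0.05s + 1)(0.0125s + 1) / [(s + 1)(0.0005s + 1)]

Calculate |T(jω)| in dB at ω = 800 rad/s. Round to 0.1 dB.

31.4 dB

At ω = 800 rad/s:
zero (1 + j800·0.05) = 1 + j40 → |·| ≈ 40.012, ∠ ≈ 88.57°
zero (1 + j800·0.0125) = 1 + j10 → |·| ≈ 10.05, ∠ ≈ 84.29°
pole (1 + j800·1) = 1 + j800 → |·| ≈ 800, ∠ ≈ 89.93°
pole (1 + j800·0.0005) = 1 + j0.4 → |·| ≈ 1.077, ∠ ≈ 21.80°
|T| = 80 · 40.012 · 10.05 / (800 · 1.077) ≈ 37.337
Gain = 20 log₁₀(37.337) ≈ 31.44 dB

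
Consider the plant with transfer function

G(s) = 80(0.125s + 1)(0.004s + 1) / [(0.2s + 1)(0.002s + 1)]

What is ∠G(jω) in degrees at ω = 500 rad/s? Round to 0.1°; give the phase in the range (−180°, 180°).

At ω = 500 rad/s:
zero (1 + j500·0.125) = 1 + j62.5 → |·| ≈ 62.508, ∠ ≈ 89.08°
zero (1 + j500·0.004) = 1 + j2 → |·| ≈ 2.2361, ∠ ≈ 63.43°
pole (1 + j500·0.2) = 1 + j100 → |·| ≈ 100, ∠ ≈ 89.43°
pole (1 + j500·0.002) = 1 + j1 → |·| ≈ 1.4142, ∠ ≈ 45.00°
∠G = (89.08° + 63.43°) − (89.43° + 45.00°) = 18.08°

18.1°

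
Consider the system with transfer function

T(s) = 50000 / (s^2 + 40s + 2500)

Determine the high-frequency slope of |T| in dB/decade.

Each pole contributes −20 dB/decade at high frequency; each zero contributes +20 dB/decade.
Net: 0 zero(s) − 2 pole(s) → -40 dB/decade.

-40 dB/decade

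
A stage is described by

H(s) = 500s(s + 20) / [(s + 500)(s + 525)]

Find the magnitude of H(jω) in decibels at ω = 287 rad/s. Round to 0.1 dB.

At s = jω = j287:
zero (s+20): 20 + j287 → |·| = √(20²+287²) = √82769 ≈ 287.7, ∠ = arctan(287/20) ≈ 86.01°
zero at origin: s = j287 → |·| = 287, ∠ = 90.00°
pole (s+500): 500 + j287 → |·| = √(500²+287²) = √332369 ≈ 576.51, ∠ = arctan(287/500) ≈ 29.86°
pole (s+525): 525 + j287 → |·| = √(525²+287²) = √357994 ≈ 598.33, ∠ = arctan(287/525) ≈ 28.66°
|H| = 500 · 82570 / 3.4494e+05 ≈ 119.69
Gain = 20 log₁₀(119.69) ≈ 41.56 dB

41.6 dB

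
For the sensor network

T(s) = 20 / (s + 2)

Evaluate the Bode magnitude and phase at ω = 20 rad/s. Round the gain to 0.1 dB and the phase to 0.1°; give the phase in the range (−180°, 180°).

At s = jω = j20:
pole (s+2): 2 + j20 → |·| = √(2²+20²) = √404 ≈ 20.1, ∠ = arctan(20/2) ≈ 84.29°
|T| = 20 / 20.1 ≈ 0.99502
Gain = 20 log₁₀(0.99502) ≈ -0.04 dB
∠T = 0.00° − 84.29° = -84.29°

-0.0 dB, -84.3°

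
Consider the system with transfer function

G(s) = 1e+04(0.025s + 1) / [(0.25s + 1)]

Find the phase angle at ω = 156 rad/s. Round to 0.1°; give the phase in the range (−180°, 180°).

-12.9°

At ω = 156 rad/s:
zero (1 + j156·0.025) = 1 + j3.9 → |·| ≈ 4.0262, ∠ ≈ 75.62°
pole (1 + j156·0.25) = 1 + j39 → |·| ≈ 39.013, ∠ ≈ 88.53°
∠G = (75.62°) − (88.53°) = -12.91°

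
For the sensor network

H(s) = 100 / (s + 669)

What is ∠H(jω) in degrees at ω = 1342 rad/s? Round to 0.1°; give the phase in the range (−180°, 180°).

Substitute s = j1342:
Numerator: 100 = 100 + j0
Denominator: (j1342) + 669 = 669 + j1342
|N| = √(100² + 0²) ≈ 100, ∠N ≈ 0.00°
|D| = √(669² + 1342²) ≈ 1499.5, ∠D ≈ 63.50°
∠H = 0.00° − 63.50° = -63.50°

-63.5°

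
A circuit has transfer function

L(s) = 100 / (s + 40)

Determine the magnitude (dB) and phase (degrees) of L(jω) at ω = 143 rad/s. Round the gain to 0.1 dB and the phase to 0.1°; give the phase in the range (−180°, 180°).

At s = jω = j143:
pole (s+40): 40 + j143 → |·| = √(40²+143²) = √22049 ≈ 148.49, ∠ = arctan(143/40) ≈ 74.37°
|L| = 100 / 148.49 ≈ 0.67345
Gain = 20 log₁₀(0.67345) ≈ -3.43 dB
∠L = 0.00° − 74.37° = -74.37°

-3.4 dB, -74.4°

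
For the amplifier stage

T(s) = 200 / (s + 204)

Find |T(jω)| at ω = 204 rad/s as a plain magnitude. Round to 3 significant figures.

At s = jω = j204:
pole (s+204): 204 + j204 → |·| = √(204²+204²) = √83232 ≈ 288.5, ∠ = arctan(204/204) ≈ 45.00°
|T| = 200 / 288.5 ≈ 0.69324

0.693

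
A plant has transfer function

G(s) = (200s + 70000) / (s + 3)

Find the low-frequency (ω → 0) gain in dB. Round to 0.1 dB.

87.4 dB

G(0) = 70000 / 3 ≈ 23333
20 log₁₀(23333) ≈ 87.36 dB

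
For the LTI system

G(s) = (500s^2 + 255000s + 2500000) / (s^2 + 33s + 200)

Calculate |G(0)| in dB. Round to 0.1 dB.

81.9 dB

G(0) = 2500000 / 200 = 12500
20 log₁₀(12500) ≈ 81.94 dB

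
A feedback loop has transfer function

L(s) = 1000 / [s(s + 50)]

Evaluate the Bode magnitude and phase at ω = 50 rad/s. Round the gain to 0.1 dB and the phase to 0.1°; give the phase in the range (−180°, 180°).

-11.0 dB, -135.0°

At s = jω = j50:
pole (s+50): 50 + j50 → |·| = √(50²+50²) = √5000 ≈ 70.711, ∠ = arctan(50/50) ≈ 45.00°
pole at origin: |s| = 50, ∠ = 90.00° (in denominator)
|L| = 1000 / 3535.5 ≈ 0.28285
Gain = 20 log₁₀(0.28285) ≈ -10.97 dB
∠L = 0.00° − 135.00° = -135.00°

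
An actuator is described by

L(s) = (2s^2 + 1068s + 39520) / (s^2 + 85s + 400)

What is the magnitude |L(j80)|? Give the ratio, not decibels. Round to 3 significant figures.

9.87

Substitute s = j80:
Numerator: 2(j80)^2 + 1068(j80) + 39520 = 26720 + j85440
Denominator: (j80)^2 + 85(j80) + 400 = -6000 + j6800
|N| = √(26720² + 85440²) ≈ 89521, ∠N ≈ 72.63°
|D| = √(6000² + 6800²) ≈ 9068.6, ∠D ≈ 131.42°
|L| = 89521 / 9068.6 ≈ 9.8715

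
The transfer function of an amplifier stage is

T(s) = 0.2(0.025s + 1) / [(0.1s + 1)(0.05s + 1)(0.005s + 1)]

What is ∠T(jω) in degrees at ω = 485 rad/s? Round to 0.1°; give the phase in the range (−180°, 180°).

At ω = 485 rad/s:
zero (1 + j485·0.025) = 1 + j12.125 → |·| ≈ 12.166, ∠ ≈ 85.29°
pole (1 + j485·0.1) = 1 + j48.5 → |·| ≈ 48.51, ∠ ≈ 88.82°
pole (1 + j485·0.05) = 1 + j24.25 → |·| ≈ 24.271, ∠ ≈ 87.64°
pole (1 + j485·0.005) = 1 + j2.425 → |·| ≈ 2.6231, ∠ ≈ 67.59°
∠T = (85.29°) − (88.82° + 87.64° + 67.59°) = -158.76°

-158.8°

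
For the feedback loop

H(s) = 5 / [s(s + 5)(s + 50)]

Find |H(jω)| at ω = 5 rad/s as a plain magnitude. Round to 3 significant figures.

0.00281

At s = jω = j5:
pole (s+5): 5 + j5 → |·| = √(5²+5²) = √50 ≈ 7.0711, ∠ = arctan(5/5) ≈ 45.00°
pole (s+50): 50 + j5 → |·| = √(50²+5²) = √2525 ≈ 50.249, ∠ = arctan(5/50) ≈ 5.71°
pole at origin: |s| = 5, ∠ = 90.00° (in denominator)
|H| = 5 / 1776.6 ≈ 0.0028144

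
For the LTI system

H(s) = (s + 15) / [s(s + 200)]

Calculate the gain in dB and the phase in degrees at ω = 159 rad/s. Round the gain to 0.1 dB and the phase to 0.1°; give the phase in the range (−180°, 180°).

-48.1 dB, -43.9°

At s = jω = j159:
zero (s+15): 15 + j159 → |·| = √(15²+159²) = √25506 ≈ 159.71, ∠ = arctan(159/15) ≈ 84.61°
pole (s+200): 200 + j159 → |·| = √(200²+159²) = √65281 ≈ 255.5, ∠ = arctan(159/200) ≈ 38.48°
pole at origin: |s| = 159, ∠ = 90.00° (in denominator)
|H| = 1 · 159.71 / 40624 ≈ 0.0039314
Gain = 20 log₁₀(0.0039314) ≈ -48.11 dB
∠H = 84.61° − 128.48° = -43.87°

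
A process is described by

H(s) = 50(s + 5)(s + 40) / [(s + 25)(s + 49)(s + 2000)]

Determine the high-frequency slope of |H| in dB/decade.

-20 dB/decade

Each pole contributes −20 dB/decade at high frequency; each zero contributes +20 dB/decade.
Net: 2 zero(s) − 3 pole(s) → -20 dB/decade.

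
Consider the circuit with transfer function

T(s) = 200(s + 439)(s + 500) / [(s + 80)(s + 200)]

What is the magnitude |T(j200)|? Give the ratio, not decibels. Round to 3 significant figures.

853

At s = jω = j200:
zero (s+439): 439 + j200 → |·| = √(439²+200²) = √232721 ≈ 482.41, ∠ = arctan(200/439) ≈ 24.49°
zero (s+500): 500 + j200 → |·| = √(500²+200²) = √290000 ≈ 538.52, ∠ = arctan(200/500) ≈ 21.80°
pole (s+80): 80 + j200 → |·| = √(80²+200²) = √46400 ≈ 215.41, ∠ = arctan(200/80) ≈ 68.20°
pole (s+200): 200 + j200 → |·| = √(200²+200²) = √80000 ≈ 282.84, ∠ = arctan(200/200) ≈ 45.00°
|T| = 200 · 2.5979e+05 / 60927 ≈ 852.79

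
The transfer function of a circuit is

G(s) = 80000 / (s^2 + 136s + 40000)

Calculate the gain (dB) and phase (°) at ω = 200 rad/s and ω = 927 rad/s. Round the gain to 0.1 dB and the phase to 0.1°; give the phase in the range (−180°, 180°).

At s = jω = j200:
quadratic: (j200)² + 136·j200 + 40000 = 0 + j27200 → |·| ≈ 27200, ∠ ≈ 90.00°
|G| = 80000 / 27200 ≈ 2.9412
Gain = 20 log₁₀(2.9412) ≈ 9.37 dB
∠G = 0.00° − 90.00° = -90.00°

At s = jω = j927:
quadratic: (j927)² + 136·j927 + 40000 = -819329 + j126072 → |·| ≈ 8.2897e+05, ∠ ≈ 171.25°
|G| = 80000 / 8.2897e+05 ≈ 0.096505
Gain = 20 log₁₀(0.096505) ≈ -20.31 dB
∠G = 0.00° − 171.25° = -171.25°

ω = 200: 9.4 dB, -90.0°; ω = 927: -20.3 dB, -171.3°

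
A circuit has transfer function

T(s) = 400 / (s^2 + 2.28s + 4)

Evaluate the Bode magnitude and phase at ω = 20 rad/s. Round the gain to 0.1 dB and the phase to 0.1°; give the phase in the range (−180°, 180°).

0.0 dB, -173.4°

At s = jω = j20:
quadratic: (j20)² + 2.28·j20 + 4 = -396 + j45.6 → |·| ≈ 398.62, ∠ ≈ 173.43°
|T| = 400 / 398.62 ≈ 1.0035
Gain = 20 log₁₀(1.0035) ≈ 0.03 dB
∠T = 0.00° − 173.43° = -173.43°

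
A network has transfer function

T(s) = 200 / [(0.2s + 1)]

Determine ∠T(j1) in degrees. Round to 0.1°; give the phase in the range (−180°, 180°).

At ω = 1 rad/s:
pole (1 + j1·0.2) = 1 + j0.2 → |·| ≈ 1.0198, ∠ ≈ 11.31°
∠T = (0°) − (11.31°) = -11.31°

-11.3°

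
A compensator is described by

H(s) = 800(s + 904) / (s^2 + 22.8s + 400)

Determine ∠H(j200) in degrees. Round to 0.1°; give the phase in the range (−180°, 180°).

-161.0°

At s = jω = j200:
zero (s+904): 904 + j200 → |·| = √(904²+200²) = √857216 ≈ 925.86, ∠ = arctan(200/904) ≈ 12.48°
quadratic: (j200)² + 22.8·j200 + 400 = -39600 + j4560 → |·| ≈ 39862, ∠ ≈ 173.43°
∠H = 12.48° − 173.43° = -160.95°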